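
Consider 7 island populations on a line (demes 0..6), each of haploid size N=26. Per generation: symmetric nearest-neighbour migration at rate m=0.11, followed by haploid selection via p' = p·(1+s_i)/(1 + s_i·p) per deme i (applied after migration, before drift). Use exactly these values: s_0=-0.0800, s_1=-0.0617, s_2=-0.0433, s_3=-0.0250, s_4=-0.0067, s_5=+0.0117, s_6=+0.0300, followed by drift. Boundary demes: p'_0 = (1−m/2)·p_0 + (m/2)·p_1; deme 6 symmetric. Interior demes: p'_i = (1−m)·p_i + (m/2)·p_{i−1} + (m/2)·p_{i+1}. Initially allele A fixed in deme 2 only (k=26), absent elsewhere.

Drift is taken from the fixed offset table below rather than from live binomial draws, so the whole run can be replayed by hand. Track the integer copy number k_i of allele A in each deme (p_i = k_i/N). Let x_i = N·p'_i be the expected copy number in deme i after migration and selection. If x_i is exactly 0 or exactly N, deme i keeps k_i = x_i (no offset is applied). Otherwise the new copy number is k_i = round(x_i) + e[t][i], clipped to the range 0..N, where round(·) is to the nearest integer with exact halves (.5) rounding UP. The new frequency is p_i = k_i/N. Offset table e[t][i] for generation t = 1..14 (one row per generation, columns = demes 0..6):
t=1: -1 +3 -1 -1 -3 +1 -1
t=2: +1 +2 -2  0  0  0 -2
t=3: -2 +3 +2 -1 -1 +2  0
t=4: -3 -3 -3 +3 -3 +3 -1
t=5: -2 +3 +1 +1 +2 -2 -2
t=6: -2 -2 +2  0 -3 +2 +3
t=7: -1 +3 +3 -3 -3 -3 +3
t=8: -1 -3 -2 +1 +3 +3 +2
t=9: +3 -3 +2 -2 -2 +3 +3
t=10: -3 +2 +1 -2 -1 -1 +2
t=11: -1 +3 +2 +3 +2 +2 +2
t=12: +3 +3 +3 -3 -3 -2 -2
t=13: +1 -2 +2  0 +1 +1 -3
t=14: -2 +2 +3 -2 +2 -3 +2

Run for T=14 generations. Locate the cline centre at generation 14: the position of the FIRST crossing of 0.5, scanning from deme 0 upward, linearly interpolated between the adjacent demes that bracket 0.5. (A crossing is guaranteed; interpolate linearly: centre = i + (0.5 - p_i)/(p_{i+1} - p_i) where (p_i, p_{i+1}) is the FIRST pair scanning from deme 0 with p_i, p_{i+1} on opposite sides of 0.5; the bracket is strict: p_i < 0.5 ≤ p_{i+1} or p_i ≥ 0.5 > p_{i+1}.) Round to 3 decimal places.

1.375

t=0: k=[0 0 26 0 0 0 0]
t=1: x=[0.0000 1.3463 23.0254 1.3962 0.0000 0.0000 0.0000] k=[0 4 22 0 0 0 0]
t=2: x=[0.2025 4.5269 19.5886 1.1811 0.0000 0.0000 0.0000] k=[1 7 18 1 0 0 0]
t=3: x=[1.2286 6.9461 16.1911 1.8363 0.0546 0.0000 0.0000] k=[0 10 18 1 0 0 0]
t=4: x=[0.5069 9.5028 16.3580 1.8363 0.0546 0.0000 0.0000] k=[0 7 13 5 0 0 0]
t=5: x=[0.3546 6.6257 11.9437 5.0610 0.2732 0.0000 0.0000] k=[0 10 13 6 2 0 0]
t=6: x=[0.5069 9.2324 12.1631 6.0467 2.0970 0.1113 0.0000] k=[0 7 14 6 0 2 0]
t=7: x=[0.3546 6.6790 12.8873 5.9925 0.4371 1.7994 0.1133] k=[0 10 16 3 0 0 3]
t=8: x=[0.5069 9.3946 14.6729 3.4731 0.1639 0.1669 2.9105] k=[0 6 13 4 3 3 5]
t=9: x=[0.3039 5.7642 11.8341 4.3476 3.0369 3.1420 5.0084] k=[3 3 14 2 1 6 8]
t=10: x=[2.7857 3.4118 12.4476 2.5463 1.3215 5.8878 8.0534] k=[0 5 13 1 0 5 10]
t=11: x=[0.2532 4.9065 11.6149 1.5673 0.3278 5.0471 9.9056] k=[0 8 14 5 2 7 12]
t=12: x=[0.4053 7.5444 12.8873 5.2235 2.4252 7.0597 11.9155] k=[3 11 16 2 0 5 10]
t=13: x=[3.1987 10.4348 14.6729 2.6002 0.3825 5.0471 9.9056] k=[4 8 17 3 1 6 7]
t=14: x=[3.9335 7.9200 15.4588 3.5811 1.3762 5.8325 7.0965] k=[2 10 18 2 3 3 9]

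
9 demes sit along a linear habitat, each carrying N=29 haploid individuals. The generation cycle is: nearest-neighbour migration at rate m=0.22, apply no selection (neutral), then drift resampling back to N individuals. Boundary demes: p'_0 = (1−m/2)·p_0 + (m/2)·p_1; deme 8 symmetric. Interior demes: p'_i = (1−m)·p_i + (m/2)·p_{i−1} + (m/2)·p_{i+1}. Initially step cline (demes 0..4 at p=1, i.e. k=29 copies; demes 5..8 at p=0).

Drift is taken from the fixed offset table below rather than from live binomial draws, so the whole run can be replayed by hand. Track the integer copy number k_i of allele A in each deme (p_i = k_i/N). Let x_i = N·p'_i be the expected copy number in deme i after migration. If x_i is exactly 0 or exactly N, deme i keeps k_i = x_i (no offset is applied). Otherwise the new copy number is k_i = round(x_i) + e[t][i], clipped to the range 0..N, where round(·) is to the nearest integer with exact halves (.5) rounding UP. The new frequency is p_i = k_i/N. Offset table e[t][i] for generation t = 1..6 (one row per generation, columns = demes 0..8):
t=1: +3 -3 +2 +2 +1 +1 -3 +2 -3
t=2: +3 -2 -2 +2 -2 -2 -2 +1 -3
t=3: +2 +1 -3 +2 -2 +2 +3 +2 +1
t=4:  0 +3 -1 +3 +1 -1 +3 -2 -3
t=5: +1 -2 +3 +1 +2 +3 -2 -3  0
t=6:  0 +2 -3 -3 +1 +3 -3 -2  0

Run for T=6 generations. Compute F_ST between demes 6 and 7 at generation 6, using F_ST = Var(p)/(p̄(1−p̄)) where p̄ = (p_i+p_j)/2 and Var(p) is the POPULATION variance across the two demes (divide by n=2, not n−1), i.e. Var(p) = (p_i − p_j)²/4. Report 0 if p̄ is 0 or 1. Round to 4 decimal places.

0.0175

t=0: k=[29 29 29 29 29 0 0 0 0]
t=1: x=[29.0000 29.0000 29.0000 29.0000 25.8100 3.1900 0.0000 0.0000 0.0000] k=[29 29 29 29 27 4 0 0 0]
t=2: x=[29.0000 29.0000 29.0000 28.7800 24.6900 6.0900 0.4400 0.0000 0.0000] k=[29 29 29 29 23 4 0 0 0]
t=3: x=[29.0000 29.0000 29.0000 28.3400 21.5700 5.6500 0.4400 0.0000 0.0000] k=[29 29 29 29 20 8 3 0 0]
t=4: x=[29.0000 29.0000 29.0000 28.0100 19.6700 8.7700 3.2200 0.3300 0.0000] k=[29 29 29 29 21 8 6 0 0]
t=5: x=[29.0000 29.0000 29.0000 28.1200 20.4500 9.2100 5.5600 0.6600 0.0000] k=[29 29 29 29 22 12 4 0 0]
t=6: x=[29.0000 29.0000 29.0000 28.2300 21.6700 12.2200 4.4400 0.4400 0.0000] k=[29 29 29 25 23 15 1 0 0]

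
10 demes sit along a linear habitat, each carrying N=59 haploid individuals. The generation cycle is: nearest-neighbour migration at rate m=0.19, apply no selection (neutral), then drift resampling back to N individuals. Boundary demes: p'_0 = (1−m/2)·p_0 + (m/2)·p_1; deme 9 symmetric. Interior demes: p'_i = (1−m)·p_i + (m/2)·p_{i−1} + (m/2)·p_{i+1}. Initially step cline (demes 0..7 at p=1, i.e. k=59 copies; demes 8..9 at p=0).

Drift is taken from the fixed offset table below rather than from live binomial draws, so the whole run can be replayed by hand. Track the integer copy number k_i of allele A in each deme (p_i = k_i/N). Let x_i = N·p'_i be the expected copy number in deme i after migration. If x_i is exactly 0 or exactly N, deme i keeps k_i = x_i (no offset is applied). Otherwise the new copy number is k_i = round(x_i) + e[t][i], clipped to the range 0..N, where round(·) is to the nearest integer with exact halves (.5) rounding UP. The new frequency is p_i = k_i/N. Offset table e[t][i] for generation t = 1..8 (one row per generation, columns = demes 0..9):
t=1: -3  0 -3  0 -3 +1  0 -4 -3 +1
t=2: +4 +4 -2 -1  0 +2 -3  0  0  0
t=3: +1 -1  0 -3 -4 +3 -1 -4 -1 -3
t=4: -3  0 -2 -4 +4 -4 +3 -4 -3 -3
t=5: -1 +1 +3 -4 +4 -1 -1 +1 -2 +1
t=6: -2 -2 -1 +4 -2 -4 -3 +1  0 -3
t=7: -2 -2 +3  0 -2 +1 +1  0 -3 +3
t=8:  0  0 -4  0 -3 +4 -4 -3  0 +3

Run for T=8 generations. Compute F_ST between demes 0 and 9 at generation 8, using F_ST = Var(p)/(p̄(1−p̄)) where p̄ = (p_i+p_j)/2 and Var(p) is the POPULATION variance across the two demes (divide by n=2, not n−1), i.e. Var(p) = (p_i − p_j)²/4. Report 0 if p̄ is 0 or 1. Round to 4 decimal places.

0.7879

t=0: k=[59 59 59 59 59 59 59 59 0 0]
t=1: x=[59.0000 59.0000 59.0000 59.0000 59.0000 59.0000 59.0000 53.3950 5.6050 0.0000] k=[59 59 59 59 59 59 59 49 3 0]
t=2: x=[59.0000 59.0000 59.0000 59.0000 59.0000 59.0000 58.0500 45.5800 7.0850 0.2850] k=[59 59 59 59 59 59 55 46 7 0]
t=3: x=[59.0000 59.0000 59.0000 59.0000 59.0000 58.6200 54.5250 43.1500 10.0400 0.6650] k=[59 59 59 59 59 59 54 39 9 0]
t=4: x=[59.0000 59.0000 59.0000 59.0000 59.0000 58.5250 53.0500 37.5750 10.9950 0.8550] k=[59 59 59 59 59 55 56 34 8 0]
t=5: x=[59.0000 59.0000 59.0000 59.0000 58.6200 55.4750 53.8150 33.6200 9.7100 0.7600] k=[59 59 59 59 59 54 53 35 8 2]
t=6: x=[59.0000 59.0000 59.0000 59.0000 58.5250 54.3800 51.3850 34.1450 9.9950 2.5700] k=[59 59 59 59 57 50 48 35 10 0]
t=7: x=[59.0000 59.0000 59.0000 58.8100 56.5250 50.4750 46.9550 33.8600 11.4250 0.9500] k=[59 59 59 59 55 51 48 34 8 4]
t=8: x=[59.0000 59.0000 59.0000 58.6200 55.0000 51.0950 46.9550 32.8600 10.0900 4.3800] k=[59 59 59 59 52 55 43 30 10 7]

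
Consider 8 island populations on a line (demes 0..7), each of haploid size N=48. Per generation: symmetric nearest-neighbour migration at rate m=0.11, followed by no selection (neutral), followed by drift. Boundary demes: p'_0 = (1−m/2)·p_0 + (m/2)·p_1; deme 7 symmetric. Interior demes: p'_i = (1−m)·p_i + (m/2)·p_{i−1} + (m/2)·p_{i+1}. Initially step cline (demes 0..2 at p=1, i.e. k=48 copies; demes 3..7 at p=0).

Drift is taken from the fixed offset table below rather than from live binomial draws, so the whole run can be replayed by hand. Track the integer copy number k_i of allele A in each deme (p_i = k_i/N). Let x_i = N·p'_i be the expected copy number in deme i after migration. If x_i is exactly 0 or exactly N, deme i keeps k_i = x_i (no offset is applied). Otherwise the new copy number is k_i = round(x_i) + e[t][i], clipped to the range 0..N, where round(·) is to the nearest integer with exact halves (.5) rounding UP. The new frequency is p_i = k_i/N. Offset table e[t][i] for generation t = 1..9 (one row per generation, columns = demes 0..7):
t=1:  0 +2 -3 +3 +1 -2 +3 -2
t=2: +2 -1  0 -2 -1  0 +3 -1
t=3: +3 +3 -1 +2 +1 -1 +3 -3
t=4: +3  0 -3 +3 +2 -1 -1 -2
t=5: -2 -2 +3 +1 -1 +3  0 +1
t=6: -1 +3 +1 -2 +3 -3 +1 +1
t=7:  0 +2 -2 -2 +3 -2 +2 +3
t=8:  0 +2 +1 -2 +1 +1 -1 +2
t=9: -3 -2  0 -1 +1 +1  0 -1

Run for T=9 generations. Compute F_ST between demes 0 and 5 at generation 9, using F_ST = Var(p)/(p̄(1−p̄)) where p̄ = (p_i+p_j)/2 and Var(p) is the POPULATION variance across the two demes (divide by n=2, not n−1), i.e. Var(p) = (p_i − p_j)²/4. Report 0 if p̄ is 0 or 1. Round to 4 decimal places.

0.6627

t=0: k=[48 48 48 0 0 0 0 0]
t=1: x=[48.0000 48.0000 45.3600 2.6400 0.0000 0.0000 0.0000 0.0000] k=[48 48 42 6 0 0 0 0]
t=2: x=[48.0000 47.6700 40.3500 7.6500 0.3300 0.0000 0.0000 0.0000] k=[48 47 40 6 0 0 0 0]
t=3: x=[47.9450 46.6700 38.5150 7.5400 0.3300 0.0000 0.0000 0.0000] k=[48 48 38 10 1 0 0 0]
t=4: x=[48.0000 47.4500 37.0100 11.0450 1.4400 0.0550 0.0000 0.0000] k=[48 47 34 14 3 0 0 0]
t=5: x=[47.9450 46.3400 33.6150 14.4950 3.4400 0.1650 0.0000 0.0000] k=[46 44 37 15 2 3 0 0]
t=6: x=[45.8900 43.7250 36.1750 15.4950 2.7700 2.7800 0.1650 0.0000] k=[45 47 37 13 6 0 1 0]
t=7: x=[45.1100 46.3400 36.2300 13.9350 6.0550 0.3850 0.8900 0.0550] k=[45 48 34 12 9 0 3 3]
t=8: x=[45.1650 47.0650 33.5600 13.0450 8.6700 0.6600 2.8350 3.0000] k=[45 48 35 11 10 2 2 5]
t=9: x=[45.1650 47.1200 34.3950 12.2650 9.6150 2.4400 2.1650 4.8350] k=[42 45 34 11 11 3 2 4]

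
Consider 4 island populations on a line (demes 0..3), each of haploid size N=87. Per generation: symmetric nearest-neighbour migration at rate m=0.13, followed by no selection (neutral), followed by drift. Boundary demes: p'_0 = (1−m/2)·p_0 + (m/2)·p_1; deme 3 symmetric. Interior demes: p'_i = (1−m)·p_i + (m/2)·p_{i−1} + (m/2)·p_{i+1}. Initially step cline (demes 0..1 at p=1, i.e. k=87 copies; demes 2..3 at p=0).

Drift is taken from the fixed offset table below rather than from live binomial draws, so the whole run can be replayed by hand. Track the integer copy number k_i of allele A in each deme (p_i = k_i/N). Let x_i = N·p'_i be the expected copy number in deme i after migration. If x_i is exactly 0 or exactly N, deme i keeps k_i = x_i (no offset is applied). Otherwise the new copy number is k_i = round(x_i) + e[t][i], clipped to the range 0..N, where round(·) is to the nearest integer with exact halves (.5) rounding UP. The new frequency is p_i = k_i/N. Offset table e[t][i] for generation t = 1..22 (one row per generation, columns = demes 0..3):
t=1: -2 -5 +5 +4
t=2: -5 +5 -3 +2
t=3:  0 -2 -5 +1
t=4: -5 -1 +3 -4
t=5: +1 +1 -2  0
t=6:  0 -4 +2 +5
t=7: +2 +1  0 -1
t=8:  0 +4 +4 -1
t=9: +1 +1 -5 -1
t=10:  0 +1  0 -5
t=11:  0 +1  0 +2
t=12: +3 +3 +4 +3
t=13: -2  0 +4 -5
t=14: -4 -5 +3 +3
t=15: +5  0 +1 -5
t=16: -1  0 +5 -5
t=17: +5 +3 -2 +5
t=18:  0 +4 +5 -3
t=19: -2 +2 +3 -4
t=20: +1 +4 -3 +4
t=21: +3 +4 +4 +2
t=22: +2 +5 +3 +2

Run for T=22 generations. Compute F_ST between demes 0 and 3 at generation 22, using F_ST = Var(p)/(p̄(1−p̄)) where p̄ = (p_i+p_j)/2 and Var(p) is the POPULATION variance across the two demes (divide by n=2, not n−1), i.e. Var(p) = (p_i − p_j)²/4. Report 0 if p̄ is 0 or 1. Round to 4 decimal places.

t=0: k=[87 87 0 0]
t=1: x=[87.0000 81.3450 5.6550 0.0000] k=[87 76 11 0]
t=2: x=[86.2850 72.4900 14.5100 0.7150] k=[81 77 12 3]
t=3: x=[80.7400 73.0350 15.6400 3.5850] k=[81 71 11 5]
t=4: x=[80.3500 67.7500 14.5100 5.3900] k=[75 67 18 1]
t=5: x=[74.4800 64.3350 20.0800 2.1050] k=[75 65 18 2]
t=6: x=[74.3500 62.5950 20.0150 3.0400] k=[74 59 22 8]
t=7: x=[73.0250 57.5700 23.4950 8.9100] k=[75 59 23 8]
t=8: x=[73.9600 57.7000 24.3650 8.9750] k=[74 62 28 8]
t=9: x=[73.2200 60.5700 28.9100 9.3000] k=[74 62 24 8]
t=10: x=[73.2200 60.3100 25.4300 9.0400] k=[73 61 25 4]
t=11: x=[72.2200 59.4400 25.9750 5.3650] k=[72 60 26 7]
t=12: x=[71.2200 58.5700 26.9750 8.2350] k=[74 62 31 11]
t=13: x=[73.2200 60.7650 31.7150 12.3000] k=[71 61 36 7]
t=14: x=[70.3500 60.0250 35.7400 8.8850] k=[66 55 39 12]
t=15: x=[65.2850 54.6750 38.2850 13.7550] k=[70 55 39 9]
t=16: x=[69.0250 54.9350 38.0900 10.9500] k=[68 55 43 6]
t=17: x=[67.1550 55.0650 41.3750 8.4050] k=[72 58 39 13]
t=18: x=[71.0900 57.6750 38.5450 14.6900] k=[71 62 44 12]
t=19: x=[70.4150 61.4150 43.0900 14.0800] k=[68 63 46 10]
t=20: x=[67.6750 62.2200 44.7650 12.3400] k=[69 66 42 16]
t=21: x=[68.8050 64.6350 41.8700 17.6900] k=[72 69 46 20]
t=22: x=[71.8050 67.7000 45.8050 21.6900] k=[74 73 49 24]

0.3357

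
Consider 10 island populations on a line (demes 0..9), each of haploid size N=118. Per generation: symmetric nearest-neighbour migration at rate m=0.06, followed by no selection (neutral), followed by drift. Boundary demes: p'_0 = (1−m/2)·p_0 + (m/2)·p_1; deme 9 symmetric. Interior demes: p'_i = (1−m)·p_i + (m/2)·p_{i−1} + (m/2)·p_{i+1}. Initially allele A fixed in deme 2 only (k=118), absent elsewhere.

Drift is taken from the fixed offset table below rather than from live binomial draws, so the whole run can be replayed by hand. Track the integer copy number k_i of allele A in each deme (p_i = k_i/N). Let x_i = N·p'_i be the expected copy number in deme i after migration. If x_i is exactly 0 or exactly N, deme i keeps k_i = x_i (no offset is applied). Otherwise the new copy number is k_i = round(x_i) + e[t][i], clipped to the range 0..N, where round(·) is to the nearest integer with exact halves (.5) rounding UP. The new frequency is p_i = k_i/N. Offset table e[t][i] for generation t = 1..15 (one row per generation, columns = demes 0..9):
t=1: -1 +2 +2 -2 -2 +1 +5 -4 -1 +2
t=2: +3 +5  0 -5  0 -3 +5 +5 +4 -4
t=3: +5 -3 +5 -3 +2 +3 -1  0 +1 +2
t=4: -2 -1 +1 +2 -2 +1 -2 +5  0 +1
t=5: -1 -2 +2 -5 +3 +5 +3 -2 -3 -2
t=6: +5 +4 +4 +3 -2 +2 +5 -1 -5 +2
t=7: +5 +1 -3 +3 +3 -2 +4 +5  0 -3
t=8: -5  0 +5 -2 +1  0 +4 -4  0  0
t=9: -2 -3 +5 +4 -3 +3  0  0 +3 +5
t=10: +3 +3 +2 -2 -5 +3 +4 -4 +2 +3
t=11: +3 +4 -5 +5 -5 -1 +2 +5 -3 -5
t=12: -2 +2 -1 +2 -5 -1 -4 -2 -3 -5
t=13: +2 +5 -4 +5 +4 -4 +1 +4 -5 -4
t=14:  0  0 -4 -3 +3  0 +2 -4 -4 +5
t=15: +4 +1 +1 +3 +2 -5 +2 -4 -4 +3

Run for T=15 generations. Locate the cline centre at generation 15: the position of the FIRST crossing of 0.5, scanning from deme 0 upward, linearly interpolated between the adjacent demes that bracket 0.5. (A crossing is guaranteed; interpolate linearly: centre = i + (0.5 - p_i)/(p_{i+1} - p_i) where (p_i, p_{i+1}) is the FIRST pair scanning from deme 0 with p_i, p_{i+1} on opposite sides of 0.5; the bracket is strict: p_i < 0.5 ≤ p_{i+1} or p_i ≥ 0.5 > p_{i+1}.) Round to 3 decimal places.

1.842

t=0: k=[0 0 118 0 0 0 0 0 0 0]
t=1: x=[0.0000 3.5400 110.9200 3.5400 0.0000 0.0000 0.0000 0.0000 0.0000 0.0000] k=[0 6 113 2 0 0 0 0 0 0]
t=2: x=[0.1800 9.0300 106.4600 5.2700 0.0600 0.0000 0.0000 0.0000 0.0000 0.0000] k=[3 14 106 0 0 0 0 0 0 0]
t=3: x=[3.3300 16.4300 100.0600 3.1800 0.0000 0.0000 0.0000 0.0000 0.0000 0.0000] k=[8 13 105 0 0 0 0 0 0 0]
t=4: x=[8.1500 15.6100 99.0900 3.1500 0.0000 0.0000 0.0000 0.0000 0.0000 0.0000] k=[6 15 100 5 0 0 0 0 0 0]
t=5: x=[6.2700 17.2800 94.6000 7.7000 0.1500 0.0000 0.0000 0.0000 0.0000 0.0000] k=[5 15 97 3 3 0 0 0 0 0]
t=6: x=[5.3000 17.1600 91.7200 5.8200 2.9100 0.0900 0.0000 0.0000 0.0000 0.0000] k=[10 21 96 9 1 2 0 0 0 0]
t=7: x=[10.3300 22.9200 91.1400 11.3700 1.2700 1.9100 0.0600 0.0000 0.0000 0.0000] k=[15 24 88 14 4 0 4 0 0 0]
t=8: x=[15.2700 25.6500 83.8600 15.9200 4.1800 0.2400 3.7600 0.1200 0.0000 0.0000] k=[10 26 89 14 5 0 8 0 0 0]
t=9: x=[10.4800 27.4100 84.8600 15.9800 5.1200 0.3900 7.5200 0.2400 0.0000 0.0000] k=[8 24 90 20 2 3 8 0 0 0]
t=10: x=[8.4800 25.5000 85.9200 21.5600 2.5700 3.1200 7.6100 0.2400 0.0000 0.0000] k=[11 29 88 20 0 6 12 0 0 0]
t=11: x=[11.5400 30.2300 84.1900 21.4400 0.7800 6.0000 11.4600 0.3600 0.0000 0.0000] k=[15 34 79 26 0 5 13 5 0 0]
t=12: x=[15.5700 34.7800 76.0600 26.8100 0.9300 5.0900 12.5200 5.0900 0.1500 0.0000] k=[14 37 75 29 0 4 9 3 0 0]
t=13: x=[14.6900 37.4500 72.4800 29.5100 0.9900 4.0300 8.6700 3.0900 0.0900 0.0000] k=[17 42 68 35 5 0 10 7 0 0]
t=14: x=[17.7500 42.0300 66.2300 35.0900 5.7500 0.4500 9.6100 6.8800 0.2100 0.0000] k=[18 42 62 32 9 0 12 3 0 0]
t=15: x=[18.7200 41.8800 60.5000 32.2100 9.4200 0.6300 11.3700 3.1800 0.0900 0.0000] k=[23 43 62 35 11 0 13 0 0 0]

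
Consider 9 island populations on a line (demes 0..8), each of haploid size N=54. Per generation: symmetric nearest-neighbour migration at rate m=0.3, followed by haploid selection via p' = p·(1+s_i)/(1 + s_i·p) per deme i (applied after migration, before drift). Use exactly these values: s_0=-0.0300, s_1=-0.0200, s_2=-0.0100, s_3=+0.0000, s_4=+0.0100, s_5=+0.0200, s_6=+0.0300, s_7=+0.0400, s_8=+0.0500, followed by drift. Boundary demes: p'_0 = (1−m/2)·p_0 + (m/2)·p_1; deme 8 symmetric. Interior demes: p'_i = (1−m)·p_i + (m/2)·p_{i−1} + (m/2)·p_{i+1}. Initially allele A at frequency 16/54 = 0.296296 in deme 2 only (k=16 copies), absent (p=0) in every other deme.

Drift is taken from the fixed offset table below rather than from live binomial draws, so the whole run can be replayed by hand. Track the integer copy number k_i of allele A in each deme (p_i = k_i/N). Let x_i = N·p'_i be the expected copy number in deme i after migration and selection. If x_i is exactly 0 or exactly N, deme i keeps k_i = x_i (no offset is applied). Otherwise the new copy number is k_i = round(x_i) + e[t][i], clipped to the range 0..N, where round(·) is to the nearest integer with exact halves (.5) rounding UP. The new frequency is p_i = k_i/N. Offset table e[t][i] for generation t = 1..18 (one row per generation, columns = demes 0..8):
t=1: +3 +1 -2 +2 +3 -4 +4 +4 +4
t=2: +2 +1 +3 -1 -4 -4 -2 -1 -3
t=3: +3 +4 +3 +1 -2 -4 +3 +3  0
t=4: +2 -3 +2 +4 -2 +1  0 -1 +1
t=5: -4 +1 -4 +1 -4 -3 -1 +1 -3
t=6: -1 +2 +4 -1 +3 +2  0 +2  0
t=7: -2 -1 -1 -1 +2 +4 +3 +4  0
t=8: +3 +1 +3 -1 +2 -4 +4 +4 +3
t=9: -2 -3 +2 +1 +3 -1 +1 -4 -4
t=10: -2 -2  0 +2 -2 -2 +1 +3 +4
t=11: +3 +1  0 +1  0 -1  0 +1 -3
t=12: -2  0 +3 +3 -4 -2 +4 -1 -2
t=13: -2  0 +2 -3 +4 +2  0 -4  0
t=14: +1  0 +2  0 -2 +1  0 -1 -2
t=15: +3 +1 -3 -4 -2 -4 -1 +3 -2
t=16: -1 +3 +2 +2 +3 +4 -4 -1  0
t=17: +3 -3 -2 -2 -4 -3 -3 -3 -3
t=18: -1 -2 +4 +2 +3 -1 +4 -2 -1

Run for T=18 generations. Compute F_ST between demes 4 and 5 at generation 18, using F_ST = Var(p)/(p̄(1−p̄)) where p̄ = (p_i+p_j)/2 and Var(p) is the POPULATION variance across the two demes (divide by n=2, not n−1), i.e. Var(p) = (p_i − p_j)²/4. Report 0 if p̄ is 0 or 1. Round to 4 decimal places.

0.0200

t=0: k=[0 0 16 0 0 0 0 0 0]
t=1: x=[0.0000 2.3541 11.1110 2.4000 0.0000 0.0000 0.0000 0.0000 0.0000] k=[0 3 9 4 0 0 0 0 0]
t=2: x=[0.4366 3.3853 7.2864 4.1500 0.6059 0.0000 0.0000 0.0000 0.0000] k=[2 4 10 3 0 0 0 0 0]
t=3: x=[2.2339 4.5157 7.9814 3.6000 0.4545 0.0000 0.0000 0.0000 0.0000] k=[5 9 11 5 0 0 0 0 0]
t=4: x=[5.4490 8.5536 9.7196 5.1500 0.7574 0.0000 0.0000 0.0000 0.0000] k=[7 6 12 9 0 0 0 0 0]
t=5: x=[6.6699 6.9271 10.5643 8.1000 1.3632 0.0000 0.0000 0.0000 0.0000] k=[3 8 7 9 0 0 0 0 0]
t=6: x=[3.6451 6.9763 7.3857 7.3500 1.3632 0.0000 0.0000 0.0000 0.0000] k=[3 9 11 6 4 0 0 0 0]
t=7: x=[3.7912 8.2577 9.8687 6.4500 3.7344 0.6119 0.0000 0.0000 0.0000] k=[2 7 9 5 6 5 0 0 0]
t=8: x=[2.6716 6.4346 8.0310 5.7500 5.7509 4.4807 0.7722 0.0000 0.0000] k=[6 7 11 5 8 0 5 0 0]
t=9: x=[5.9860 7.3212 9.4216 6.3500 6.4060 1.9876 3.5980 0.7796 0.0000] k=[4 4 11 7 9 1 5 0 0]
t=10: x=[3.8886 4.9583 9.2726 7.9000 7.5645 2.8530 3.7519 0.7796 0.0000] k=[2 3 9 10 6 1 5 4 0]
t=11: x=[2.0880 3.6801 8.1800 9.2500 5.9021 2.3949 4.3672 3.6823 0.6297] k=[5 5 8 10 6 1 4 5 0]
t=12: x=[4.8635 5.3518 7.7828 9.1000 5.9021 2.2422 3.8032 4.2511 0.7870] k=[3 5 11 12 2 0 8 3 0]
t=13: x=[3.2069 5.4994 10.1668 10.3500 3.2301 1.5292 6.2106 3.4236 0.4723] k=[1 5 12 7 7 4 6 0 0]
t=14: x=[1.5534 5.3518 10.1171 7.7500 6.6075 4.8365 4.9309 0.9354 0.0000] k=[3 5 12 8 5 6 5 0 0]
t=15: x=[3.2069 5.6470 10.2662 8.1500 5.6501 5.8018 4.5209 0.7796 0.0000] k=[6 7 7 4 4 2 4 4 0]
t=16: x=[5.9860 6.7301 6.4924 4.4500 3.7344 2.6494 3.8032 3.5271 0.6297] k=[5 10 8 6 7 7 0 3 1]
t=17: x=[5.5954 8.8002 7.9318 6.4500 6.9097 6.0557 1.5437 2.3361 1.3634] k=[9 6 6 4 3 3 0 0 0]
t=18: x=[8.3331 6.3361 5.6490 4.1500 3.1796 2.5985 0.4634 0.0000 0.0000] k=[7 4 10 6 6 2 4 0 0]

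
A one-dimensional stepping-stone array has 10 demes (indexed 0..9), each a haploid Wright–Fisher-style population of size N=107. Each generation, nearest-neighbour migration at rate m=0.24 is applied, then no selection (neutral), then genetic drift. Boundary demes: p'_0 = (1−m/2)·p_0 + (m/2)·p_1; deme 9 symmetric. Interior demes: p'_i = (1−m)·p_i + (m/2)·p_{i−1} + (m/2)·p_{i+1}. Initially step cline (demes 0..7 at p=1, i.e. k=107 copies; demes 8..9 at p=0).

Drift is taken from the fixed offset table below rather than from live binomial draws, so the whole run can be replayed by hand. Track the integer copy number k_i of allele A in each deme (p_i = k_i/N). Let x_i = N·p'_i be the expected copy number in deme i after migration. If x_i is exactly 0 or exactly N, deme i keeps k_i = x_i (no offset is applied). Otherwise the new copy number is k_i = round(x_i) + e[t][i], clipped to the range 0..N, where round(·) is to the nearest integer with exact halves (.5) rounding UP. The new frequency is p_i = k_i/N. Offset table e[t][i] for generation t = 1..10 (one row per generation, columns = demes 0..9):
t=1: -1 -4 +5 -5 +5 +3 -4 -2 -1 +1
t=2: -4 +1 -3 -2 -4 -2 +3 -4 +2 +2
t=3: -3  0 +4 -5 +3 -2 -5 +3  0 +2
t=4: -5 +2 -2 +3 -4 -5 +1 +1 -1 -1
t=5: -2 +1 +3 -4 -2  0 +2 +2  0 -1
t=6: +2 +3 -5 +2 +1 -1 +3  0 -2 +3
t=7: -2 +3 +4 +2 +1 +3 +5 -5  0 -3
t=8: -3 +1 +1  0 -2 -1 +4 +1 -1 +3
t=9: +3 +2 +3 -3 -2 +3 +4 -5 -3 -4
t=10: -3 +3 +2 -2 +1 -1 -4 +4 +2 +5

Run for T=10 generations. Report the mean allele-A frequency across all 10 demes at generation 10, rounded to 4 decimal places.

t=0: k=[107 107 107 107 107 107 107 107 0 0]
t=1: x=[107.0000 107.0000 107.0000 107.0000 107.0000 107.0000 107.0000 94.1600 12.8400 0.0000] k=[107 107 107 107 107 107 107 92 12 0]
t=2: x=[107.0000 107.0000 107.0000 107.0000 107.0000 107.0000 105.2000 84.2000 20.1600 1.4400] k=[107 107 107 107 107 107 107 80 22 3]
t=3: x=[107.0000 107.0000 107.0000 107.0000 107.0000 107.0000 103.7600 76.2800 26.6800 5.2800] k=[107 107 107 107 107 107 99 79 27 7]
t=4: x=[107.0000 107.0000 107.0000 107.0000 107.0000 106.0400 97.5600 75.1600 30.8400 9.4000] k=[107 107 107 107 107 101 99 76 30 8]
t=5: x=[107.0000 107.0000 107.0000 107.0000 106.2800 101.4800 96.4800 73.2400 32.8800 10.6400] k=[107 107 107 107 104 101 98 75 33 10]
t=6: x=[107.0000 107.0000 107.0000 106.6400 104.0000 101.0000 95.6000 72.7200 35.2800 12.7600] k=[107 107 107 107 105 100 99 73 33 16]
t=7: x=[107.0000 107.0000 107.0000 106.7600 104.6400 100.4800 96.0000 71.3200 35.7600 18.0400] k=[107 107 107 107 106 103 101 66 36 15]
t=8: x=[107.0000 107.0000 107.0000 106.8800 105.7600 103.1200 97.0400 66.6000 37.0800 17.5200] k=[107 107 107 107 104 102 101 68 36 21]
t=9: x=[107.0000 107.0000 107.0000 106.6400 104.1200 102.1200 97.1600 68.1200 38.0400 22.8000] k=[107 107 107 104 102 105 101 63 35 19]
t=10: x=[107.0000 107.0000 106.6400 104.1200 102.6000 104.1600 96.9200 64.2000 36.4400 20.9200] k=[107 107 107 102 104 103 93 68 38 26]

0.7991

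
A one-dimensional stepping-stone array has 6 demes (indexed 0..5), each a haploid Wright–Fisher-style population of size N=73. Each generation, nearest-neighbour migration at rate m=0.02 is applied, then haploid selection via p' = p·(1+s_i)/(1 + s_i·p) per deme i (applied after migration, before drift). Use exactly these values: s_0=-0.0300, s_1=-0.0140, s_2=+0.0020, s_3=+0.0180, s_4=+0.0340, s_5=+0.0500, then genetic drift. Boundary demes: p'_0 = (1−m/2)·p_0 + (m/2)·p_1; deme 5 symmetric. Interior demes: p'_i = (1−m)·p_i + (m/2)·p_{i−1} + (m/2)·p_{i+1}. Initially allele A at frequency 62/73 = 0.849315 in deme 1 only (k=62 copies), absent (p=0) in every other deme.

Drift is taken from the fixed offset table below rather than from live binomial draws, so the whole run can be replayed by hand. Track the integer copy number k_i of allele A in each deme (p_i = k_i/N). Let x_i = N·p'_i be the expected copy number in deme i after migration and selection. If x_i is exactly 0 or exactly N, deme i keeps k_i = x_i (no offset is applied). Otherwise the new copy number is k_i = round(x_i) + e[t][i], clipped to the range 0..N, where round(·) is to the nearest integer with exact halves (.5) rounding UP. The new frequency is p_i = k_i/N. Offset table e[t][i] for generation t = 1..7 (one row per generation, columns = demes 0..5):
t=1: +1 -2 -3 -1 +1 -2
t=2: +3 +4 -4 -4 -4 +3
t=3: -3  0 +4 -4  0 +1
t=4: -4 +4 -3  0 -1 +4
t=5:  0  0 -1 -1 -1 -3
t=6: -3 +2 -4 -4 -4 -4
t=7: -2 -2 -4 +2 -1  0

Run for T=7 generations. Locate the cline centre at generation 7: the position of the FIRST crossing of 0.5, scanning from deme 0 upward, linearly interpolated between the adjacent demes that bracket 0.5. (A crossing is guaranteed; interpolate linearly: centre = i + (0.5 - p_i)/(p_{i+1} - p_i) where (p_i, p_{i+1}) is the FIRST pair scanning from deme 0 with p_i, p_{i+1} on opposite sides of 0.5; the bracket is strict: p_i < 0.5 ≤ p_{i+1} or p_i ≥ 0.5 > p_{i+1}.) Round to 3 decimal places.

t=0: k=[0 62 0 0 0 0]
t=1: x=[0.6016 60.6157 0.6212 0.0000 0.0000 0.0000] k=[2 59 0 0 0 0]
t=2: x=[2.4955 57.6699 0.5912 0.0000 0.0000 0.0000] k=[5 62 0 0 0 0]
t=3: x=[5.4153 60.6662 0.6212 0.0000 0.0000 0.0000] k=[2 61 5 0 0 0]
t=4: x=[2.5150 59.6973 5.5202 0.0509 0.0000 0.0000] k=[0 64 3 0 0 0]
t=5: x=[0.6210 62.6251 3.5868 0.0305 0.0000 0.0000] k=[1 63 3 0 0 0]
t=6: x=[1.5724 61.6455 3.5768 0.0305 0.0000 0.0000] k=[0 64 0 0 0 0]
t=7: x=[0.6210 62.5948 0.6413 0.0000 0.0000 0.0000] k=[0 61 0 0 0 0]

0.598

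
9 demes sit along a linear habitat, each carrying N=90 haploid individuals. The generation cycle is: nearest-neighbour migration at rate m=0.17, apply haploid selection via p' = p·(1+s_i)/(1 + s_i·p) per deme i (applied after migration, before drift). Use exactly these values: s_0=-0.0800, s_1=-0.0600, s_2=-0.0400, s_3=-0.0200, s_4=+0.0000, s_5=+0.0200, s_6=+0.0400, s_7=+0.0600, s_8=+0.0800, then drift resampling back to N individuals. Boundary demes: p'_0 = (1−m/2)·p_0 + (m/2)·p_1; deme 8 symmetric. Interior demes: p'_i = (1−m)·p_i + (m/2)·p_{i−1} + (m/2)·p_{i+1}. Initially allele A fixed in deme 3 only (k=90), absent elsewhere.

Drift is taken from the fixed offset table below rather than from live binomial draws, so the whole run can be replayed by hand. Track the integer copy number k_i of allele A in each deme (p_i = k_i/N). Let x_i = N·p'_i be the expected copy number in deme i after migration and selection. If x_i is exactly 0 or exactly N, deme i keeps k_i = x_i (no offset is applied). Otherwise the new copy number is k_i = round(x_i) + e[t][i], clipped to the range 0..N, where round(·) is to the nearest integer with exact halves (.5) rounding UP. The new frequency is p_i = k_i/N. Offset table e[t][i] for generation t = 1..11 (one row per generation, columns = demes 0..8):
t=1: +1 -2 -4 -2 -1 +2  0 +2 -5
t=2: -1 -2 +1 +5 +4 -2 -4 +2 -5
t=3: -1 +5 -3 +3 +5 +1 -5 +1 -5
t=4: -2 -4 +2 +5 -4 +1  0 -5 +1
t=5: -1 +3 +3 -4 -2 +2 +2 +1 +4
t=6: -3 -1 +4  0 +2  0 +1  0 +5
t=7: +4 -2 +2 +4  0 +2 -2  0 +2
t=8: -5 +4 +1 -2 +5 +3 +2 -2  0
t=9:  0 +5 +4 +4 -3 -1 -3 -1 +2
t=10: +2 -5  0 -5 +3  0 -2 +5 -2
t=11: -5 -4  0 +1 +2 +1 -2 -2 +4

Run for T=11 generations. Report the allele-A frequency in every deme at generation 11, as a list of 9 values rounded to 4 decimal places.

t=0: k=[0 0 0 90 0 0 0 0 0]
t=1: x=[0.0000 0.0000 7.3691 74.4417 7.6500 0.0000 0.0000 0.0000 0.0000] k=[0 0 3 72 7 0 0 0 0]
t=2: x=[0.0000 0.2397 8.2974 60.2087 11.9300 0.6068 0.0000 0.0000 0.0000] k=[0 0 9 65 16 0 0 0 0]
t=3: x=[0.0000 0.7195 12.5477 55.6469 18.8050 1.3868 0.0000 0.0000 0.0000] k=[0 6 10 59 24 2 0 0 0]
t=4: x=[0.4694 5.5016 13.3541 51.4153 25.1050 3.7709 0.1768 0.0000 0.0000] k=[0 2 15 56 21 5 0 0 0]
t=5: x=[0.1564 2.7643 16.8147 49.0896 22.6150 6.0457 0.4419 0.0000 0.0000] k=[0 6 20 45 21 8 2 0 0]
t=6: x=[0.4694 6.3073 20.2864 40.3848 21.9350 8.7502 2.4311 0.1802 0.0000] k=[0 5 24 40 24 9 3 0 0]
t=7: x=[0.3911 5.8427 23.0383 36.8396 24.0850 9.9387 3.3803 0.2703 0.0000] k=[4 4 25 41 24 12 1 0 0]
t=8: x=[3.6931 5.4590 23.8525 37.7515 24.4250 12.2937 1.9224 0.0901 0.0000] k=[0 9 25 36 29 15 4 0 0]
t=9: x=[0.7043 9.0774 23.8525 34.0414 28.4050 15.5075 4.7691 0.3603 0.0000] k=[1 14 28 38 25 15 2 0 0]
t=10: x=[1.9402 13.3654 26.8841 35.6093 25.2550 14.9908 3.0484 0.1802 0.0000] k=[4 8 27 31 28 15 1 5 0]
t=11: x=[4.0083 8.7727 24.9816 29.9996 27.1500 15.1630 2.6282 4.4765 0.4588] k=[0 5 25 31 29 16 1 2 4]

[0.0000, 0.0556, 0.2778, 0.3444, 0.3222, 0.1778, 0.0111, 0.0222, 0.0444]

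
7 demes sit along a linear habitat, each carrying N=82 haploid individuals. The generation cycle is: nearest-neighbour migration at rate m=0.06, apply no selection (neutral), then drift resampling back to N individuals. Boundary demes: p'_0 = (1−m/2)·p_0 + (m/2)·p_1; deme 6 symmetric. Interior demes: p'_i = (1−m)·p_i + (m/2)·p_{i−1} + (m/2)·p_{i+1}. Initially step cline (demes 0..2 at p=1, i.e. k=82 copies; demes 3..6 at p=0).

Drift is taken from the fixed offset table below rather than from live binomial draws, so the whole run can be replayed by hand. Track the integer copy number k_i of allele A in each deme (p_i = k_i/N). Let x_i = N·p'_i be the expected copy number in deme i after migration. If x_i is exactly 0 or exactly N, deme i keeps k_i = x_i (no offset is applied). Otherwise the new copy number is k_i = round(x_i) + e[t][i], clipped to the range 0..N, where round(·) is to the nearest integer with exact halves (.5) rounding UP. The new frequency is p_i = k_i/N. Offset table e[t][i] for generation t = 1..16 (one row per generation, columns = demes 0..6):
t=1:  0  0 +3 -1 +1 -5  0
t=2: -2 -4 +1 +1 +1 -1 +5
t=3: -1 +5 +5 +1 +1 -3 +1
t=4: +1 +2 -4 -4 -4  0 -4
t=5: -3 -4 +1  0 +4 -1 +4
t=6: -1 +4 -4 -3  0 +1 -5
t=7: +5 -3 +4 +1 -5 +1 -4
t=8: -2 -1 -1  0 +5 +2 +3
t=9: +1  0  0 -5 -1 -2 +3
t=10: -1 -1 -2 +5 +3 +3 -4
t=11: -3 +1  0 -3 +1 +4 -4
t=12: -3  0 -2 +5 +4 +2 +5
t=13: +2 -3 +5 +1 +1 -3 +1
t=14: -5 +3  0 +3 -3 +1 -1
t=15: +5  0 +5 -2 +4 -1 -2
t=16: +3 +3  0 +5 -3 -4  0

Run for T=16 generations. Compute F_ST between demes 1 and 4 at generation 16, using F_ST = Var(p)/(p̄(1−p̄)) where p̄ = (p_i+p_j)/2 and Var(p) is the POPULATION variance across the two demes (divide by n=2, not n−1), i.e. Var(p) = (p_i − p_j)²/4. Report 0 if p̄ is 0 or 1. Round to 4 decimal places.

t=0: k=[82 82 82 0 0 0 0]
t=1: x=[82.0000 82.0000 79.5400 2.4600 0.0000 0.0000 0.0000] k=[82 82 82 1 0 0 0]
t=2: x=[82.0000 82.0000 79.5700 3.4000 0.0300 0.0000 0.0000] k=[82 82 81 4 1 0 0]
t=3: x=[82.0000 81.9700 78.7200 6.2200 1.0600 0.0300 0.0000] k=[82 82 82 7 2 0 0]
t=4: x=[82.0000 82.0000 79.7500 9.1000 2.0900 0.0600 0.0000] k=[82 82 76 5 0 0 0]
t=5: x=[82.0000 81.8200 74.0500 6.9800 0.1500 0.0000 0.0000] k=[82 78 75 7 4 0 0]
t=6: x=[81.8800 78.0300 73.0500 8.9500 3.9700 0.1200 0.0000] k=[81 82 69 6 4 1 0]
t=7: x=[81.0300 81.5800 67.5000 7.8300 3.9700 1.0600 0.0300] k=[82 79 72 9 0 2 0]
t=8: x=[81.9100 78.8800 70.3200 10.6200 0.3300 1.8800 0.0600] k=[80 78 69 11 5 4 3]
t=9: x=[79.9400 77.7900 67.5300 12.5600 5.1500 4.0000 3.0300] k=[81 78 68 8 4 2 6]
t=10: x=[80.9100 77.7900 66.5000 9.6800 4.0600 2.1800 5.8800] k=[80 77 65 15 7 5 2]
t=11: x=[79.9100 76.7300 63.8600 16.2600 7.1800 4.9700 2.0900] k=[77 78 64 13 8 9 0]
t=12: x=[77.0300 77.5500 62.8900 14.3800 8.1800 8.7000 0.2700] k=[74 78 61 19 12 11 5]
t=13: x=[74.1200 77.3700 60.2500 20.0500 12.1800 10.8500 5.1800] k=[76 74 65 21 13 8 6]
t=14: x=[75.9400 73.7900 63.9500 22.0800 13.0900 8.0900 6.0600] k=[71 77 64 25 10 9 5]
t=15: x=[71.1800 76.4300 63.2200 25.7200 10.4200 8.9100 5.1200] k=[76 76 68 24 14 8 3]
t=16: x=[76.0000 75.7600 66.9200 25.0200 14.1200 8.0300 3.1500] k=[79 79 67 30 11 4 3]

0.6943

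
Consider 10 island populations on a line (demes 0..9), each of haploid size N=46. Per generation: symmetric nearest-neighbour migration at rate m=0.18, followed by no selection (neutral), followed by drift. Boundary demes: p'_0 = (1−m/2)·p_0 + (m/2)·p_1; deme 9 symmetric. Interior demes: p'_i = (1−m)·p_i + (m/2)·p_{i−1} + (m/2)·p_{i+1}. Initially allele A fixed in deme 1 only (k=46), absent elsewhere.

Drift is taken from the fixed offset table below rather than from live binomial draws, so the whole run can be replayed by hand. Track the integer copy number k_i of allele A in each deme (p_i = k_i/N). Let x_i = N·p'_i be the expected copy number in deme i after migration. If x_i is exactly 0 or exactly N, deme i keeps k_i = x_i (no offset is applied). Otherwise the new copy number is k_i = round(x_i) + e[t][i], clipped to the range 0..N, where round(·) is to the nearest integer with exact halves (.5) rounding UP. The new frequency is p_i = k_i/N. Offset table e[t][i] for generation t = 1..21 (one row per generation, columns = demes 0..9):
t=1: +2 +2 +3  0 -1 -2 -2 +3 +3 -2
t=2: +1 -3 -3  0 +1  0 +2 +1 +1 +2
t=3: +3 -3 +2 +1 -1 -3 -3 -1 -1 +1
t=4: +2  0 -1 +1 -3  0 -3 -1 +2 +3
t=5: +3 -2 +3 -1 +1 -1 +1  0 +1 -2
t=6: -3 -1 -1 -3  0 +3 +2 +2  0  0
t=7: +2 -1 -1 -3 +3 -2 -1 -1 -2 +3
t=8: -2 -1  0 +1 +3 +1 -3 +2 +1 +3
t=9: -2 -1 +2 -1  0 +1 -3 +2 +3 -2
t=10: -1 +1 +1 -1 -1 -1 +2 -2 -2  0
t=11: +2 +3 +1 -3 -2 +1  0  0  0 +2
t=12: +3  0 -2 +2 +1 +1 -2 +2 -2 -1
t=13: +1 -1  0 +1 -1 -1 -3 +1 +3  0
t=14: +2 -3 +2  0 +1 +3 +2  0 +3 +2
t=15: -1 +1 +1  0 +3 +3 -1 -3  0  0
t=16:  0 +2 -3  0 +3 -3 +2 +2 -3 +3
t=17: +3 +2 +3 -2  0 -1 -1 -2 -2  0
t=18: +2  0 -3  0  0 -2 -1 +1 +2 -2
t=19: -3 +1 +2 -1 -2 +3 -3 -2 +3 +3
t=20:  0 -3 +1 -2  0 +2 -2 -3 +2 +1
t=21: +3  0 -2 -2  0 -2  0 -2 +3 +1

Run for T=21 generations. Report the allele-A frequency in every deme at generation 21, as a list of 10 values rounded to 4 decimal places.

t=0: k=[0 46 0 0 0 0 0 0 0 0]
t=1: x=[4.1400 37.7200 4.1400 0.0000 0.0000 0.0000 0.0000 0.0000 0.0000 0.0000] k=[6 40 7 0 0 0 0 0 0 0]
t=2: x=[9.0600 33.9700 9.3400 0.6300 0.0000 0.0000 0.0000 0.0000 0.0000 0.0000] k=[10 31 6 1 0 0 0 0 0 0]
t=3: x=[11.8900 26.8600 7.8000 1.3600 0.0900 0.0000 0.0000 0.0000 0.0000 0.0000] k=[15 24 10 2 0 0 0 0 0 0]
t=4: x=[15.8100 21.9300 10.5400 2.5400 0.1800 0.0000 0.0000 0.0000 0.0000 0.0000] k=[18 22 10 4 0 0 0 0 0 0]
t=5: x=[18.3600 20.5600 10.5400 4.1800 0.3600 0.0000 0.0000 0.0000 0.0000 0.0000] k=[21 19 14 3 1 0 0 0 0 0]
t=6: x=[20.8200 18.7300 13.4600 3.8100 1.0900 0.0900 0.0000 0.0000 0.0000 0.0000] k=[18 18 12 1 1 3 0 0 0 0]
t=7: x=[18.0000 17.4600 11.5500 1.9900 1.1800 2.5500 0.2700 0.0000 0.0000 0.0000] k=[20 16 11 0 4 1 0 0 0 0]
t=8: x=[19.6400 15.9100 10.4600 1.3500 3.3700 1.1800 0.0900 0.0000 0.0000 0.0000] k=[18 15 10 2 6 2 0 0 0 0]
t=9: x=[17.7300 14.8200 9.7300 3.0800 5.2800 2.1800 0.1800 0.0000 0.0000 0.0000] k=[16 14 12 2 5 3 0 0 0 0]
t=10: x=[15.8200 14.0000 11.2800 3.1700 4.5500 2.9100 0.2700 0.0000 0.0000 0.0000] k=[15 15 12 2 4 2 2 0 0 0]
t=11: x=[15.0000 14.7300 11.3700 3.0800 3.6400 2.1800 1.8200 0.1800 0.0000 0.0000] k=[17 18 12 0 2 3 2 0 0 0]
t=12: x=[17.0900 17.3700 11.4600 1.2600 1.9100 2.8200 1.9100 0.1800 0.0000 0.0000] k=[20 17 9 3 3 4 0 2 0 0]
t=13: x=[19.7300 16.5500 9.1800 3.5400 3.0900 3.5500 0.5400 1.6400 0.1800 0.0000] k=[21 16 9 5 2 3 0 3 3 0]
t=14: x=[20.5500 15.8200 9.2700 5.0900 2.3600 2.6400 0.5400 2.7300 2.7300 0.2700] k=[23 13 11 5 3 6 3 3 6 2]
t=15: x=[22.1000 13.7200 10.6400 5.3600 3.4500 5.4600 3.2700 3.2700 5.3700 2.3600] k=[21 15 12 5 6 8 2 0 5 2]
t=16: x=[20.4600 15.2700 11.6400 5.7200 6.0900 7.2800 2.3600 0.6300 4.2800 2.2700] k=[20 17 9 6 9 4 4 3 1 5]
t=17: x=[19.7300 16.5500 9.4500 6.5400 8.2800 4.4500 3.9100 2.9100 1.5400 4.6400] k=[23 19 12 5 8 3 3 1 0 5]
t=18: x=[22.6400 18.7300 12.0000 5.9000 7.2800 3.4500 2.8200 1.0900 0.5400 4.5500] k=[25 19 9 6 7 1 2 2 3 3]
t=19: x=[24.4600 18.6400 9.6300 6.3600 6.3700 1.6300 1.9100 2.0900 2.9100 3.0000] k=[21 20 12 5 4 5 0 0 6 6]
t=20: x=[20.9100 19.3700 12.0900 5.5400 4.1800 4.4600 0.4500 0.5400 5.4600 6.0000] k=[21 16 13 4 4 6 0 0 7 7]
t=21: x=[20.5500 16.1800 12.4600 4.8100 4.1800 5.2800 0.5400 0.6300 6.3700 7.0000] k=[24 16 10 3 4 3 1 0 9 8]

[0.5217, 0.3478, 0.2174, 0.0652, 0.0870, 0.0652, 0.0217, 0.0000, 0.1957, 0.1739]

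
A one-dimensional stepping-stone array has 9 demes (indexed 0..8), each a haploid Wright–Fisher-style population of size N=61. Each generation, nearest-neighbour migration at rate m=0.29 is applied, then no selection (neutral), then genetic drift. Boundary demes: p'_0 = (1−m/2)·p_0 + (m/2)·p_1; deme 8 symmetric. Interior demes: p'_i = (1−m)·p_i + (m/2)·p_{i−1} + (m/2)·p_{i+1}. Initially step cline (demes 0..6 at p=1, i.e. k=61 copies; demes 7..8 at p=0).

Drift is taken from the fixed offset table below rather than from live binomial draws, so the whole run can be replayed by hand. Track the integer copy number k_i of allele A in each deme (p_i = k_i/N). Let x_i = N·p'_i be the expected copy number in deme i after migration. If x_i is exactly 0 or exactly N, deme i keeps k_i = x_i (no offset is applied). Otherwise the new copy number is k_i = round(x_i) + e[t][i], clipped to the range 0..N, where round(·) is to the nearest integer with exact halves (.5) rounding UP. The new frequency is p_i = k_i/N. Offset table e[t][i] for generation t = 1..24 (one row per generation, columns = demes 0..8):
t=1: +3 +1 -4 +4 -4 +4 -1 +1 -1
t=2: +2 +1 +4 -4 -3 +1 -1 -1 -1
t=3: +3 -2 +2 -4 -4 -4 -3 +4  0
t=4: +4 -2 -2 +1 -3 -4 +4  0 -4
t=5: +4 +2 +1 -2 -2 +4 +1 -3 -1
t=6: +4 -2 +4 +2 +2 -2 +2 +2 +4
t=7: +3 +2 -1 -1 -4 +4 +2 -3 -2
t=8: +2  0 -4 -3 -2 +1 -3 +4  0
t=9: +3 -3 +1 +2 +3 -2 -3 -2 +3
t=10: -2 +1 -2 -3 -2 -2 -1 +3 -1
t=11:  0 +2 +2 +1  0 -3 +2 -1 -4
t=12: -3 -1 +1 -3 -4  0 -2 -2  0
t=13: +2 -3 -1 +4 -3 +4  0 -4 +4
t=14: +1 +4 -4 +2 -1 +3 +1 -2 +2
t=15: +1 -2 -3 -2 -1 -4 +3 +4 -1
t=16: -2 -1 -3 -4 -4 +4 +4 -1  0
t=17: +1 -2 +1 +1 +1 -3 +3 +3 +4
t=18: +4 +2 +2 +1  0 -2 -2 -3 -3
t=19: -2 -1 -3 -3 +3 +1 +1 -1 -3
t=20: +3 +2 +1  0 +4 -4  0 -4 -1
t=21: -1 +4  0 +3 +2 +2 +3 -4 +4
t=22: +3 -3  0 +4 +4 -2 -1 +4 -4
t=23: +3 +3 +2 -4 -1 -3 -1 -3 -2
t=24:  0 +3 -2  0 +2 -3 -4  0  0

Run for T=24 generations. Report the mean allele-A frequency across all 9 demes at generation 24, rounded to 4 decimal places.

0.7049

t=0: k=[61 61 61 61 61 61 61 0 0]
t=1: x=[61.0000 61.0000 61.0000 61.0000 61.0000 61.0000 52.1550 8.8450 0.0000] k=[61 61 61 61 61 61 51 10 0]
t=2: x=[61.0000 61.0000 61.0000 61.0000 61.0000 59.5500 46.5050 14.4950 1.4500] k=[61 61 61 61 61 61 46 13 0]
t=3: x=[61.0000 61.0000 61.0000 61.0000 61.0000 58.8250 43.3900 15.9000 1.8850] k=[61 61 61 61 61 55 40 20 2]
t=4: x=[61.0000 61.0000 61.0000 61.0000 60.1300 53.6950 39.2750 20.2900 4.6100] k=[61 61 61 61 57 50 43 20 1]
t=5: x=[61.0000 61.0000 61.0000 60.4200 56.5650 50.0000 40.6800 20.5800 3.7550] k=[61 61 61 58 55 54 42 18 3]
t=6: x=[61.0000 61.0000 60.5650 58.0000 55.2900 52.4050 40.2600 19.3050 5.1750] k=[61 61 61 60 57 50 42 21 9]
t=7: x=[61.0000 61.0000 60.8550 59.7100 56.4200 49.8550 40.1150 22.3050 10.7400] k=[61 61 60 59 52 54 42 19 9]
t=8: x=[61.0000 60.8550 60.0000 58.1300 53.3050 51.9700 40.4050 20.8850 10.4500] k=[61 61 56 55 51 53 37 25 10]
t=9: x=[61.0000 60.2750 56.5800 54.5650 51.8700 50.3900 37.5800 24.5650 12.1750] k=[61 57 58 57 55 48 35 23 15]
t=10: x=[60.4200 57.7250 57.7100 56.8550 54.2750 47.1300 35.1450 23.5800 16.1600] k=[58 59 56 54 52 45 34 27 15]
t=11: x=[58.1450 58.4200 56.1450 54.0000 51.2750 44.4200 34.5800 26.2750 16.7400] k=[58 60 58 55 51 41 37 25 13]
t=12: x=[58.2900 59.4200 57.8550 54.8550 50.1300 41.8700 35.8400 25.0000 14.7400] k=[55 58 59 52 46 42 34 23 15]
t=13: x=[55.4350 57.7100 57.8400 52.1450 46.2900 41.4200 33.5650 23.4350 16.1600] k=[57 55 57 56 43 45 34 19 20]
t=14: x=[56.7100 55.5800 56.5650 54.2600 45.1750 43.1150 33.4200 21.3200 19.8550] k=[58 60 53 56 44 46 34 19 22]
t=15: x=[58.2900 58.6950 54.4500 53.8250 46.0300 43.9700 33.5650 21.6100 21.5650] k=[59 57 51 52 45 40 37 26 21]
t=16: x=[58.7100 56.4200 52.0150 50.8400 45.2900 40.2900 35.8400 26.8700 21.7250] k=[57 55 49 47 41 44 40 26 22]
t=17: x=[56.7100 54.4200 49.5800 46.4200 42.3050 42.9850 38.5500 27.4500 22.5800] k=[58 52 51 47 43 40 42 30 27]
t=18: x=[57.1300 52.7250 50.5650 47.0000 43.1450 40.7250 39.9700 31.3050 27.4350] k=[61 55 53 48 43 39 38 28 24]
t=19: x=[60.1300 55.5800 52.5650 48.0000 43.1450 39.4350 36.6950 28.8700 24.5800] k=[58 55 50 45 46 40 38 28 22]
t=20: x=[57.5650 54.7100 50.0000 45.8700 44.9850 40.5800 36.8400 28.5800 22.8700] k=[61 57 51 46 49 37 37 25 22]
t=21: x=[60.4200 56.7100 51.1450 47.1600 46.8250 38.7400 35.2600 26.3050 22.4350] k=[59 61 51 50 49 41 38 22 26]
t=22: x=[59.2900 59.2600 52.3050 50.0000 47.9850 41.7250 36.1150 24.9000 25.4200] k=[61 56 52 54 52 40 35 29 21]
t=23: x=[60.2750 56.1450 52.8700 53.4200 50.5500 41.0150 34.8550 28.7100 22.1600] k=[61 59 55 49 50 38 34 26 20]
t=24: x=[60.7100 58.7100 54.7100 50.0150 48.1150 39.1600 33.4200 26.2900 20.8700] k=[61 61 53 50 50 36 29 26 21]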